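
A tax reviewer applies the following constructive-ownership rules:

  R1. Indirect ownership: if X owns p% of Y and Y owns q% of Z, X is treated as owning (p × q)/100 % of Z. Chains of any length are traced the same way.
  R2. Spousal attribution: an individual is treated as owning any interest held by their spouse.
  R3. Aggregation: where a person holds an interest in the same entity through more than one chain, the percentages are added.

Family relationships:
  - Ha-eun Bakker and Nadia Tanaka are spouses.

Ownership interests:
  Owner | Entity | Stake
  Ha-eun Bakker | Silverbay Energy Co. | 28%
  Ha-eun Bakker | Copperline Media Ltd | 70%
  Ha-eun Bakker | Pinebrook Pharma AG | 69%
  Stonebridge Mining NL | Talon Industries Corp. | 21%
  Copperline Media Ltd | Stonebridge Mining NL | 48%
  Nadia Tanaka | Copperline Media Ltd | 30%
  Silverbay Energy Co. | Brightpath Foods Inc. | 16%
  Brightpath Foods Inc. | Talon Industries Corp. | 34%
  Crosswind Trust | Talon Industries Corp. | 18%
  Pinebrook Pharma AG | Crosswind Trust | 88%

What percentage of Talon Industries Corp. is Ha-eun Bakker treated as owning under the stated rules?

22.5328%

By spousal attribution (R2), Ha-eun Bakker is treated as also owning Nadia Tanaka's interest in Copperline Media Ltd, giving 70% + 30% = 100%.
Chain via Silverbay Energy Co. → Brightpath Foods Inc. (R1): 28% × 16% × 34% = 1.5232% of Talon Industries Corp.
Chain via Copperline Media Ltd → Stonebridge Mining NL (R1): 100% × 48% × 21% = 10.08% of Talon Industries Corp.
Chain via Pinebrook Pharma AG → Crosswind Trust (R1): 69% × 88% × 18% = 10.9296% of Talon Industries Corp.
Aggregating (R3): 1.5232% + 10.08% + 10.9296% = 22.5328%.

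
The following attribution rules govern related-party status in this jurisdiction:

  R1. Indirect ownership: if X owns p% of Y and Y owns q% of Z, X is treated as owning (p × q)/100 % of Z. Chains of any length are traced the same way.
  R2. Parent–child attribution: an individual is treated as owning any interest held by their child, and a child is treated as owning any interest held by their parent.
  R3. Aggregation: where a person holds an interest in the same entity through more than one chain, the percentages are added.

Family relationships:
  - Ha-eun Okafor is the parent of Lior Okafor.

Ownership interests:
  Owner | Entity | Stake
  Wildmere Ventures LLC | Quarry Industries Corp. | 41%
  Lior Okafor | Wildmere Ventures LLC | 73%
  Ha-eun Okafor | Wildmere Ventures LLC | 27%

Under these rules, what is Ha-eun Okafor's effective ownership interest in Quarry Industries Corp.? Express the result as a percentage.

41%

By parent–child attribution (R2), Ha-eun Okafor is treated as also owning Lior Okafor's interest in Wildmere Ventures LLC, giving 27% + 73% = 100%.
Chain via Wildmere Ventures LLC (R1): 100% × 41% = 41% of Quarry Industries Corp.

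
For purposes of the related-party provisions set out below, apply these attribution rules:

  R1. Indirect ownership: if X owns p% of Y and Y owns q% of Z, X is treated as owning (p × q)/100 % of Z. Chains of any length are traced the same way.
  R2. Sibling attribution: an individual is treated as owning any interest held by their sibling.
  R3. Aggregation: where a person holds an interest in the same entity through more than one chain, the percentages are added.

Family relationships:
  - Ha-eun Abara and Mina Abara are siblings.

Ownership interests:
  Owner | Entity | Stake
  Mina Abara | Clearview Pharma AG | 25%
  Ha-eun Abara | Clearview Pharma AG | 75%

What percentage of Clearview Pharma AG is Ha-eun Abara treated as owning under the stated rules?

100%

By sibling attribution (R2), Ha-eun Abara is treated as also owning Mina Abara's interest in Clearview Pharma AG, giving 75% + 25% = 100%.
Direct interest in Clearview Pharma AG: 100%.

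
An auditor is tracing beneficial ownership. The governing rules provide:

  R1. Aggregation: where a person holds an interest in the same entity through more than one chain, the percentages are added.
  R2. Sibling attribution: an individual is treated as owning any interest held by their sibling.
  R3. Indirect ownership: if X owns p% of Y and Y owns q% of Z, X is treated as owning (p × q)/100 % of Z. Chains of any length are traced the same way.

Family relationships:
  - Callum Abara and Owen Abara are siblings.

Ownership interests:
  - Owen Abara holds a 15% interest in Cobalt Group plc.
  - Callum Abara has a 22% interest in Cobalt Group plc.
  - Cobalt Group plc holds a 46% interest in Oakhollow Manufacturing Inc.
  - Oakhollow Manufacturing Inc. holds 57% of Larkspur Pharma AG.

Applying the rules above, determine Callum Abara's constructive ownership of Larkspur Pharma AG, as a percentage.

9.7014%

By sibling attribution (R2), Callum Abara is treated as also owning Owen Abara's interest in Cobalt Group plc, giving 22% + 15% = 37%.
Chain via Cobalt Group plc → Oakhollow Manufacturing Inc. (R3): 37% × 46% × 57% = 9.7014% of Larkspur Pharma AG.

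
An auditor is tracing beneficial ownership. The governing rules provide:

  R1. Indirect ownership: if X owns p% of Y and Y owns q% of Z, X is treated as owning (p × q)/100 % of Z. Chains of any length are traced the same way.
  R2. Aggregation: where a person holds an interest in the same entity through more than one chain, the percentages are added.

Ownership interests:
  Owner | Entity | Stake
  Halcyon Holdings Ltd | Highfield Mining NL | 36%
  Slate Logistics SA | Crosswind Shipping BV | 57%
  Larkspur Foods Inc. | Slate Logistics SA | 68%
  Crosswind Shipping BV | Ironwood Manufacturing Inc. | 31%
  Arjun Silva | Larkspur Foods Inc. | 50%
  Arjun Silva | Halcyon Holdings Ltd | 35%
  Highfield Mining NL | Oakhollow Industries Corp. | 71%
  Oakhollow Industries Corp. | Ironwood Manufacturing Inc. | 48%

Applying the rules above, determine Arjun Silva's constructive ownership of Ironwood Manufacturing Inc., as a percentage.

10.30188%

Chain via Halcyon Holdings Ltd → Highfield Mining NL → Oakhollow Industries Corp. (R1): 35% × 36% × 71% × 48% = 4.29408% of Ironwood Manufacturing Inc.
Chain via Larkspur Foods Inc. → Slate Logistics SA → Crosswind Shipping BV (R1): 50% × 68% × 57% × 31% = 6.0078% of Ironwood Manufacturing Inc.
Aggregating (R2): 4.29408% + 6.0078% = 10.30188%.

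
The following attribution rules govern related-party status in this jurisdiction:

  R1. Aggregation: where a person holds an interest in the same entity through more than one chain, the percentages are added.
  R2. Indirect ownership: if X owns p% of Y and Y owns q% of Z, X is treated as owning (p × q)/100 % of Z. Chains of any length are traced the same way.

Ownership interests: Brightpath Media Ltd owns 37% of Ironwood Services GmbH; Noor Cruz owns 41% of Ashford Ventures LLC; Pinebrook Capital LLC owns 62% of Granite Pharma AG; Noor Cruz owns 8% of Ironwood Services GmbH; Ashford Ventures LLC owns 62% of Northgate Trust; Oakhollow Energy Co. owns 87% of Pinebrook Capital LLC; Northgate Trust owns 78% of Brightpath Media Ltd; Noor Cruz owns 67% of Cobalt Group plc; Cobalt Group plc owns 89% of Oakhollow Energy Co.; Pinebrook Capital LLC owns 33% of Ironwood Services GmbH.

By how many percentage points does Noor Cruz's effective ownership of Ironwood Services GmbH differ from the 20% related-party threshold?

12.455985

Chain via Cobalt Group plc → Oakhollow Energy Co. → Pinebrook Capital LLC (R2): 67% × 89% × 87% × 33% = 17.119773% of Ironwood Services GmbH.
Chain via Ashford Ventures LLC → Northgate Trust → Brightpath Media Ltd (R2): 41% × 62% × 78% × 37% = 7.336212% of Ironwood Services GmbH.
Direct interest in Ironwood Services GmbH: 8%.
Aggregating (R1): 17.119773% + 7.336212% + 8% = 32.455985%.
32.455985% exceeds the 20% threshold by 12.455985 percentage points.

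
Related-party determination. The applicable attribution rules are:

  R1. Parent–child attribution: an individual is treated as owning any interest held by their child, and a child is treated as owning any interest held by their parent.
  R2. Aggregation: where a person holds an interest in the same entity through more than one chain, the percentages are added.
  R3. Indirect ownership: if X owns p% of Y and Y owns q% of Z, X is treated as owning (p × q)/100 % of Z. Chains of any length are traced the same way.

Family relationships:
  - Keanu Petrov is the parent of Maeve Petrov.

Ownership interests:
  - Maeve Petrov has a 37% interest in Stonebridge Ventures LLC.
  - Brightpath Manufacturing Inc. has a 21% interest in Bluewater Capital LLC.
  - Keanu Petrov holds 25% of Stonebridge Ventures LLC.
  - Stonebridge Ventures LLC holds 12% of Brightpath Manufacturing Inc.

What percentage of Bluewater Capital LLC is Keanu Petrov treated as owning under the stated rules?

1.5624%

By parent–child attribution (R1), Keanu Petrov is treated as also owning Maeve Petrov's interest in Stonebridge Ventures LLC, giving 25% + 37% = 62%.
Chain via Stonebridge Ventures LLC → Brightpath Manufacturing Inc. (R3): 62% × 12% × 21% = 1.5624% of Bluewater Capital LLC.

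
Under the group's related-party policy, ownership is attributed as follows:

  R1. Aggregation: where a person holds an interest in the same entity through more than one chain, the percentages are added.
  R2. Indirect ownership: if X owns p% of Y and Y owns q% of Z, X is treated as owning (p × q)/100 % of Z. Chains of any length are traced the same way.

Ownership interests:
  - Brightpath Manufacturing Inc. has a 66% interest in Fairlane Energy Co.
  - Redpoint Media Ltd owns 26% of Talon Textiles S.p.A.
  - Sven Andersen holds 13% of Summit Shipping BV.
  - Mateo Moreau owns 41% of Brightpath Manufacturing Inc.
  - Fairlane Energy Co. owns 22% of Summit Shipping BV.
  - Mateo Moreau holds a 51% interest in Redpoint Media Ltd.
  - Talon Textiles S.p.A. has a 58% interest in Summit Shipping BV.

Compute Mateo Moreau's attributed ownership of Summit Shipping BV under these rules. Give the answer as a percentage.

Chain via Brightpath Manufacturing Inc. → Fairlane Energy Co. (R2): 41% × 66% × 22% = 5.9532% of Summit Shipping BV.
Chain via Redpoint Media Ltd → Talon Textiles S.p.A. (R2): 51% × 26% × 58% = 7.6908% of Summit Shipping BV.
Aggregating (R1): 5.9532% + 7.6908% = 13.644%.

13.644%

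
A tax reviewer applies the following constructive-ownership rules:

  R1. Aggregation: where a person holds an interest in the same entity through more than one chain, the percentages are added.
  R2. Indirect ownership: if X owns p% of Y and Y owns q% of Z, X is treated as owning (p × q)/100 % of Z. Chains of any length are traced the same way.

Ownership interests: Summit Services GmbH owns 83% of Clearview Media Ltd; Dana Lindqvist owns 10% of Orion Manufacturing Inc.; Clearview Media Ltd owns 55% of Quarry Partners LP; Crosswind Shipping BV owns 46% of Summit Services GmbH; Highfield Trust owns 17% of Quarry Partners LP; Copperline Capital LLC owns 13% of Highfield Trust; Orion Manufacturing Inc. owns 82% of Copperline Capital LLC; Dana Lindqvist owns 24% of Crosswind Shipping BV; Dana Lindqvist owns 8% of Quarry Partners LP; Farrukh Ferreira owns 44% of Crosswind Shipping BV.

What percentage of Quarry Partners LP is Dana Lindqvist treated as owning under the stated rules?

Chain via Orion Manufacturing Inc. → Copperline Capital LLC → Highfield Trust (R2): 10% × 82% × 13% × 17% = 0.18122% of Quarry Partners LP.
Chain via Crosswind Shipping BV → Summit Services GmbH → Clearview Media Ltd (R2): 24% × 46% × 83% × 55% = 5.03976% of Quarry Partners LP.
Direct interest in Quarry Partners LP: 8%.
Aggregating (R1): 0.18122% + 5.03976% + 8% = 13.22098%.

13.22098%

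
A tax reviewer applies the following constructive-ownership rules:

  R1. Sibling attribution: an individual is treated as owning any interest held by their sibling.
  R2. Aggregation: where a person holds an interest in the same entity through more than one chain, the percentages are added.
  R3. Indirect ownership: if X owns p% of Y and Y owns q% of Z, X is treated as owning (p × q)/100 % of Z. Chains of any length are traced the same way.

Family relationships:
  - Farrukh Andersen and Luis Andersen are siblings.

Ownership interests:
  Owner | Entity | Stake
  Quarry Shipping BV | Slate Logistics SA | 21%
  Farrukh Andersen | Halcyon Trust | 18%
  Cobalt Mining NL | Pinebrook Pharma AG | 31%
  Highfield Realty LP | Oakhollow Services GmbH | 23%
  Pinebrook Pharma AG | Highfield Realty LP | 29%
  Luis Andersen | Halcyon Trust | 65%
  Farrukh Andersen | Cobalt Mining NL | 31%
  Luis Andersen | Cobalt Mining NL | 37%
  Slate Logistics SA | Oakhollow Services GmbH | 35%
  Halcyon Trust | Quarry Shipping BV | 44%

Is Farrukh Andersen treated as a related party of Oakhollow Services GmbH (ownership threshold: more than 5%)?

By sibling attribution (R1), Farrukh Andersen is treated as also owning Luis Andersen's interest in Cobalt Mining NL, giving 31% + 37% = 68%.
By sibling attribution (R1), Farrukh Andersen is treated as also owning Luis Andersen's interest in Halcyon Trust, giving 18% + 65% = 83%.
Chain via Cobalt Mining NL → Pinebrook Pharma AG → Highfield Realty LP (R3): 68% × 31% × 29% × 23% = 1.406036% of Oakhollow Services GmbH.
Chain via Halcyon Trust → Quarry Shipping BV → Slate Logistics SA (R3): 83% × 44% × 21% × 35% = 2.68422% of Oakhollow Services GmbH.
Aggregating (R2): 1.406036% + 2.68422% = 4.090256%.
4.090256% does not exceed the 5% threshold, so Farrukh is not a related party to Oakhollow Services GmbH.

No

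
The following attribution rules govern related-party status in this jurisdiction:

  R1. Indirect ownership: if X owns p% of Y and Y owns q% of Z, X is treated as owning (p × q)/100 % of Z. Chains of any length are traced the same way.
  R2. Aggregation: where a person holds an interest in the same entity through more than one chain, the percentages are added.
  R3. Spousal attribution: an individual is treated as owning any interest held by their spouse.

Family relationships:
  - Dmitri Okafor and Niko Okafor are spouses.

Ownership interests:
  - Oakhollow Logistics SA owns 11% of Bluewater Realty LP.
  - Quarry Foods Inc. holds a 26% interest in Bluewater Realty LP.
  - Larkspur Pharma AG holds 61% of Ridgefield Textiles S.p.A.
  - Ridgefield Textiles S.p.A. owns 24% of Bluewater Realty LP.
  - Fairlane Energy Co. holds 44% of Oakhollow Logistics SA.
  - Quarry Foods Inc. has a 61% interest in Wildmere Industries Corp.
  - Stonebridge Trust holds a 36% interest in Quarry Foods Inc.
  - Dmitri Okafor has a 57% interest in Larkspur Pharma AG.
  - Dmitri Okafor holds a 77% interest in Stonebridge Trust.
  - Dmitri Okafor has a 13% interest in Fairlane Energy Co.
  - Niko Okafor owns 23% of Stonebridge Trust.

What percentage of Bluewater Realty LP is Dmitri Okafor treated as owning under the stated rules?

18.334%

By spousal attribution (R3), Dmitri Okafor is treated as also owning Niko Okafor's interest in Stonebridge Trust, giving 77% + 23% = 100%.
Chain via Larkspur Pharma AG → Ridgefield Textiles S.p.A. (R1): 57% × 61% × 24% = 8.3448% of Bluewater Realty LP.
Chain via Stonebridge Trust → Quarry Foods Inc. (R1): 100% × 36% × 26% = 9.36% of Bluewater Realty LP.
Chain via Fairlane Energy Co. → Oakhollow Logistics SA (R1): 13% × 44% × 11% = 0.6292% of Bluewater Realty LP.
Aggregating (R2): 8.3448% + 9.36% + 0.6292% = 18.334%.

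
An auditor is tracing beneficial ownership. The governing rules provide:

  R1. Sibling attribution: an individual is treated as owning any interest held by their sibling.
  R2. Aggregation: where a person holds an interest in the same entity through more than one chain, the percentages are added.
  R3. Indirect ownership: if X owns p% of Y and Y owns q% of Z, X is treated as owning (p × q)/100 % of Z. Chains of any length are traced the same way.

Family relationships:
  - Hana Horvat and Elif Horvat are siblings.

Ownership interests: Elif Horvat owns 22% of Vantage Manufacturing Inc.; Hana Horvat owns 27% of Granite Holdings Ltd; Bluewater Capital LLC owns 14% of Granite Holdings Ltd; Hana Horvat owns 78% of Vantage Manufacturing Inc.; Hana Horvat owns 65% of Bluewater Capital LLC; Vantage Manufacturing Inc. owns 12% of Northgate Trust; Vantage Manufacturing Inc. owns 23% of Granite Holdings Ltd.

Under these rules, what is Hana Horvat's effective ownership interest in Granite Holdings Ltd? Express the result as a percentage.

By sibling attribution (R1), Hana Horvat is treated as also owning Elif Horvat's interest in Vantage Manufacturing Inc, giving 78% + 22% = 100%.
Chain via Vantage Manufacturing Inc. (R3): 100% × 23% = 23% of Granite Holdings Ltd.
Chain via Bluewater Capital LLC (R3): 65% × 14% = 9.1% of Granite Holdings Ltd.
Direct interest in Granite Holdings Ltd: 27%.
Aggregating (R2): 23% + 9.1% + 27% = 59.1%.

59.1%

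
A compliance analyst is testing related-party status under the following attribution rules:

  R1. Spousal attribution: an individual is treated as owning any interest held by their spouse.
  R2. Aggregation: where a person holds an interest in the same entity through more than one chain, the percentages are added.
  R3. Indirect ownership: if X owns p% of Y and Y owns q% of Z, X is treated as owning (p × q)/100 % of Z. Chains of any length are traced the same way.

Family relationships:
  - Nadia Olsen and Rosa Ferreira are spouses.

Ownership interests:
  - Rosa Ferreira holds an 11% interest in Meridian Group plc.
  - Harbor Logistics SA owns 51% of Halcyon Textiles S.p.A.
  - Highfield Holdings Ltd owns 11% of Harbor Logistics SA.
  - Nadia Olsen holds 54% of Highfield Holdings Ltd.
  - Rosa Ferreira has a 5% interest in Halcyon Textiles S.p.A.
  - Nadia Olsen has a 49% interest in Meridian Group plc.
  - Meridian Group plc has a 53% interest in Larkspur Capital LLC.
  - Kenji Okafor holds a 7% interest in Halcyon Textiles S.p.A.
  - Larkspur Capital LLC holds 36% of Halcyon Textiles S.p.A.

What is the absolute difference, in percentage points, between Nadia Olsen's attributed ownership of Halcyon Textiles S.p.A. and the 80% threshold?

By spousal attribution (R1), Nadia Olsen is treated as also owning Rosa Ferreira's interest in Meridian Group plc, giving 49% + 11% = 60%.
By spousal attribution (R1), Nadia Olsen is treated as owning Rosa Ferreira's 5% interest in Halcyon Textiles S.p.A.
Chain via Highfield Holdings Ltd → Harbor Logistics SA (R3): 54% × 11% × 51% = 3.0294% of Halcyon Textiles S.p.A.
Chain via Meridian Group plc → Larkspur Capital LLC (R3): 60% × 53% × 36% = 11.448% of Halcyon Textiles S.p.A.
Direct interest in Halcyon Textiles S.p.A: 5%.
Aggregating (R2): 3.0294% + 11.448% + 5% = 19.4774%.
19.4774% falls short of the 80% threshold by 60.5226 percentage points.

60.5226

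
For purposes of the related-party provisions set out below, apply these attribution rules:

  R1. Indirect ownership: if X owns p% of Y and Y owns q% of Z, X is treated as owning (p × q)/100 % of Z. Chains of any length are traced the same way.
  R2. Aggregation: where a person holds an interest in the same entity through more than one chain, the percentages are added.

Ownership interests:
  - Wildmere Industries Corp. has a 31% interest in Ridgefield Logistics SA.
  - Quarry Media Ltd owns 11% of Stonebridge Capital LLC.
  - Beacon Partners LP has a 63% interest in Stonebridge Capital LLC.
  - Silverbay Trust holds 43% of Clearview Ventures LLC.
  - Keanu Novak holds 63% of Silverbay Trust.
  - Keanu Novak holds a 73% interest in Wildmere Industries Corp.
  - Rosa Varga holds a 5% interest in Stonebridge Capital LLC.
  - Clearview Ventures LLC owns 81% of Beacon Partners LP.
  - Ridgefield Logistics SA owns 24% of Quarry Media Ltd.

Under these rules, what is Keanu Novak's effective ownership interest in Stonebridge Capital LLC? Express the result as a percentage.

14.421459%

Chain via Silverbay Trust → Clearview Ventures LLC → Beacon Partners LP (R1): 63% × 43% × 81% × 63% = 13.824027% of Stonebridge Capital LLC.
Chain via Wildmere Industries Corp. → Ridgefield Logistics SA → Quarry Media Ltd (R1): 73% × 31% × 24% × 11% = 0.597432% of Stonebridge Capital LLC.
Aggregating (R2): 13.824027% + 0.597432% = 14.421459%.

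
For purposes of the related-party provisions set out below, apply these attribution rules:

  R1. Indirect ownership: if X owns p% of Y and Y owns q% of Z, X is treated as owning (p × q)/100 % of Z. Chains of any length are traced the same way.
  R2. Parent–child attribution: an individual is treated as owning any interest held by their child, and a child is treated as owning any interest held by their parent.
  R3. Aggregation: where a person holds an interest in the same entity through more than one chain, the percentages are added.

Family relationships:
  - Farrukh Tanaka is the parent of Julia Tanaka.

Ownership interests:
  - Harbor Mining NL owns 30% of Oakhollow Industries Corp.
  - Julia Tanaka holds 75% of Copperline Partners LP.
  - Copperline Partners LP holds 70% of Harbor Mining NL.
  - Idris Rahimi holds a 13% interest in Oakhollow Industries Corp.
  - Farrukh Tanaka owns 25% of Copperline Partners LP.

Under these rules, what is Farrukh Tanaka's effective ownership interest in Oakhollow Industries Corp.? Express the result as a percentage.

By parent–child attribution (R2), Farrukh Tanaka is treated as also owning Julia Tanaka's interest in Copperline Partners LP, giving 25% + 75% = 100%.
Chain via Copperline Partners LP → Harbor Mining NL (R1): 100% × 70% × 30% = 21% of Oakhollow Industries Corp.

21%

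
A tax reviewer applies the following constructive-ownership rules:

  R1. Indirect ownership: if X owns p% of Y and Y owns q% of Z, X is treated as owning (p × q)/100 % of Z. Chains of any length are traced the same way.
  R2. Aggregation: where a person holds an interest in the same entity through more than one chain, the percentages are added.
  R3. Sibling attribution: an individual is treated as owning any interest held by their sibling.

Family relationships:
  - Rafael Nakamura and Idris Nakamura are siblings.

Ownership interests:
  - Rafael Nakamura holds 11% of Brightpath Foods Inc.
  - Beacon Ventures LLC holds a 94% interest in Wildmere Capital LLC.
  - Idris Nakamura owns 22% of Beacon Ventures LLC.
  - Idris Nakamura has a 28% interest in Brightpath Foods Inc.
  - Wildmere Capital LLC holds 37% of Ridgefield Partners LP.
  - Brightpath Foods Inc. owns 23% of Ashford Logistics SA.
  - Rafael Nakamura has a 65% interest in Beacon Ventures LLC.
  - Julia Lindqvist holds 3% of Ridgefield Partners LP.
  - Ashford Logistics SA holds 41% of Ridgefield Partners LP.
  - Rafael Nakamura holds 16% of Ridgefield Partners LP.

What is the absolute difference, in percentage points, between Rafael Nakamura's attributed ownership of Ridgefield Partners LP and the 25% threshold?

By sibling attribution (R3), Rafael Nakamura is treated as also owning Idris Nakamura's interest in Brightpath Foods Inc, giving 11% + 28% = 39%.
By sibling attribution (R3), Rafael Nakamura is treated as also owning Idris Nakamura's interest in Beacon Ventures LLC, giving 65% + 22% = 87%.
Chain via Brightpath Foods Inc. → Ashford Logistics SA (R1): 39% × 23% × 41% = 3.6777% of Ridgefield Partners LP.
Chain via Beacon Ventures LLC → Wildmere Capital LLC (R1): 87% × 94% × 37% = 30.2586% of Ridgefield Partners LP.
Direct interest in Ridgefield Partners LP: 16%.
Aggregating (R2): 3.6777% + 30.2586% + 16% = 49.9363%.
49.9363% exceeds the 25% threshold by 24.9363 percentage points.

24.9363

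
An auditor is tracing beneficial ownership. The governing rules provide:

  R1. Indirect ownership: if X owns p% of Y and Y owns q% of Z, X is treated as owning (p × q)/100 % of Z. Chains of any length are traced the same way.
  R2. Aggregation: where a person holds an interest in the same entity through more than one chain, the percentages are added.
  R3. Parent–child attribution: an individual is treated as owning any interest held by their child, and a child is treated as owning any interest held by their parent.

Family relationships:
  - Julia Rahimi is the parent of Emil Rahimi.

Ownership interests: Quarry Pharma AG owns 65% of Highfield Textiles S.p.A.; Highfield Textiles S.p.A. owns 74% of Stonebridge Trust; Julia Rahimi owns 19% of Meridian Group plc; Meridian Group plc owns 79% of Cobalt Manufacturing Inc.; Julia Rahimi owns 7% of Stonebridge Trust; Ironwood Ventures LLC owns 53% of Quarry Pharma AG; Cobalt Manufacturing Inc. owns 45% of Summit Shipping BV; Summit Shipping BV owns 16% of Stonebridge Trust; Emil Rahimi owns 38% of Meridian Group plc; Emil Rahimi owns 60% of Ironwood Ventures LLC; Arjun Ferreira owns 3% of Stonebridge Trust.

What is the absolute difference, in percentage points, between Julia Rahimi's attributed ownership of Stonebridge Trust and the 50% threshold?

By parent–child attribution (R3), Julia Rahimi is treated as also owning Emil Rahimi's interest in Meridian Group plc, giving 19% + 38% = 57%.
By parent–child attribution (R3), Julia Rahimi is treated as owning Emil Rahimi's 60% interest in Ironwood Ventures LLC.
Chain via Meridian Group plc → Cobalt Manufacturing Inc. → Summit Shipping BV (R1): 57% × 79% × 45% × 16% = 3.24216% of Stonebridge Trust.
Direct interest in Stonebridge Trust: 7%.
Chain via Ironwood Ventures LLC → Quarry Pharma AG → Highfield Textiles S.p.A. (R1): 60% × 53% × 65% × 74% = 15.2958% of Stonebridge Trust.
Aggregating (R2): 3.24216% + 7% + 15.2958% = 25.53796%.
25.53796% falls short of the 50% threshold by 24.46204 percentage points.

24.46204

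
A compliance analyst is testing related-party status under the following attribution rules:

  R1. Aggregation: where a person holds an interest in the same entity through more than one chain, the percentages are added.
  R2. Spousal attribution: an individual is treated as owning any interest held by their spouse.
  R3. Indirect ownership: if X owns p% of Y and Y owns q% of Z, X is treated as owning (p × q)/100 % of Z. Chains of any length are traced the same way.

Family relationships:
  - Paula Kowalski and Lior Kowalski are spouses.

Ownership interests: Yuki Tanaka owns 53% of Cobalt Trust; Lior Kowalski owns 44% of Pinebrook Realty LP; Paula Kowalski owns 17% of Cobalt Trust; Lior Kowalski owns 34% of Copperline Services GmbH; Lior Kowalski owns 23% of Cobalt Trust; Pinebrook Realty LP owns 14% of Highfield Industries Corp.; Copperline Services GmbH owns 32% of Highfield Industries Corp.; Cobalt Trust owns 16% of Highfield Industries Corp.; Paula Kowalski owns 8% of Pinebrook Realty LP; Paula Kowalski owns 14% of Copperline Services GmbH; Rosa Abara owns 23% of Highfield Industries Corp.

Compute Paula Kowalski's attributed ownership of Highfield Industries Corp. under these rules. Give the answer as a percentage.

By spousal attribution (R2), Paula Kowalski is treated as also owning Lior Kowalski's interest in Cobalt Trust, giving 17% + 23% = 40%.
By spousal attribution (R2), Paula Kowalski is treated as also owning Lior Kowalski's interest in Copperline Services GmbH, giving 14% + 34% = 48%.
By spousal attribution (R2), Paula Kowalski is treated as also owning Lior Kowalski's interest in Pinebrook Realty LP, giving 8% + 44% = 52%.
Chain via Cobalt Trust (R3): 40% × 16% = 6.4% of Highfield Industries Corp.
Chain via Copperline Services GmbH (R3): 48% × 32% = 15.36% of Highfield Industries Corp.
Chain via Pinebrook Realty LP (R3): 52% × 14% = 7.28% of Highfield Industries Corp.
Aggregating (R1): 6.4% + 15.36% + 7.28% = 29.04%.

29.04%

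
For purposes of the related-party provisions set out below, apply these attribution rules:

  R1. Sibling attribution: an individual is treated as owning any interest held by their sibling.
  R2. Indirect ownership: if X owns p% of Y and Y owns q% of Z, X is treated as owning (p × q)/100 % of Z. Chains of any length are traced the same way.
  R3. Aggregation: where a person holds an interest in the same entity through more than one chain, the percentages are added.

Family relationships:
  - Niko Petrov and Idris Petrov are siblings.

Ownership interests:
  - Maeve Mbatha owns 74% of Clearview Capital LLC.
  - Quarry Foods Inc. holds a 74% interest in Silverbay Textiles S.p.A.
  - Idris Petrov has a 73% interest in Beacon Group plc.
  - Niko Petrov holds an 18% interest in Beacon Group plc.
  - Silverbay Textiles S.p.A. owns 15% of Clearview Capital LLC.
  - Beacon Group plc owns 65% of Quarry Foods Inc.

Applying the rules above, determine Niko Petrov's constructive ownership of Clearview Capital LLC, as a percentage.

By sibling attribution (R1), Niko Petrov is treated as also owning Idris Petrov's interest in Beacon Group plc, giving 18% + 73% = 91%.
Chain via Beacon Group plc → Quarry Foods Inc. → Silverbay Textiles S.p.A. (R2): 91% × 65% × 74% × 15% = 6.56565% of Clearview Capital LLC.

6.56565%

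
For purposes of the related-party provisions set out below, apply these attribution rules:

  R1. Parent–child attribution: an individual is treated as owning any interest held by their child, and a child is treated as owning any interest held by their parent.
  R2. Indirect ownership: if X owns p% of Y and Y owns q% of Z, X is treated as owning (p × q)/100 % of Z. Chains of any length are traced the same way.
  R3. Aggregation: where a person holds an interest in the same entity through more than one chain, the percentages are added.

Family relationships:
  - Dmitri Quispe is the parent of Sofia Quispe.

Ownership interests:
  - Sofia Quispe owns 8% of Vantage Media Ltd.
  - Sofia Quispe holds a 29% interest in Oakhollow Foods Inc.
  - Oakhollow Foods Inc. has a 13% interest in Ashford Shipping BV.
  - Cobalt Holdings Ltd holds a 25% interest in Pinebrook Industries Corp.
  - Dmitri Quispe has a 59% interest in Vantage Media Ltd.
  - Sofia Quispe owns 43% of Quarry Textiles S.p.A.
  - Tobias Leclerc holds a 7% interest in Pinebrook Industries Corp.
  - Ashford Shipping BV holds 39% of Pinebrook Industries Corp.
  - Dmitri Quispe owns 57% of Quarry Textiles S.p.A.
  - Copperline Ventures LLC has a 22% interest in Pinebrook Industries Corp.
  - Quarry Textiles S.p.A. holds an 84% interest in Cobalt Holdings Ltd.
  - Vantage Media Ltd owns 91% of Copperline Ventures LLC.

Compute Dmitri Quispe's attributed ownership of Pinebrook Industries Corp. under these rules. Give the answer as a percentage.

35.8837%

By parent–child attribution (R1), Dmitri Quispe is treated as also owning Sofia Quispe's interest in Quarry Textiles S.p.A, giving 57% + 43% = 100%.
By parent–child attribution (R1), Dmitri Quispe is treated as also owning Sofia Quispe's interest in Vantage Media Ltd, giving 59% + 8% = 67%.
By parent–child attribution (R1), Dmitri Quispe is treated as owning Sofia Quispe's 29% interest in Oakhollow Foods Inc.
Chain via Quarry Textiles S.p.A. → Cobalt Holdings Ltd (R2): 100% × 84% × 25% = 21% of Pinebrook Industries Corp.
Chain via Vantage Media Ltd → Copperline Ventures LLC (R2): 67% × 91% × 22% = 13.4134% of Pinebrook Industries Corp.
Chain via Oakhollow Foods Inc. → Ashford Shipping BV (R2): 29% × 13% × 39% = 1.4703% of Pinebrook Industries Corp.
Aggregating (R3): 21% + 13.4134% + 1.4703% = 35.8837%.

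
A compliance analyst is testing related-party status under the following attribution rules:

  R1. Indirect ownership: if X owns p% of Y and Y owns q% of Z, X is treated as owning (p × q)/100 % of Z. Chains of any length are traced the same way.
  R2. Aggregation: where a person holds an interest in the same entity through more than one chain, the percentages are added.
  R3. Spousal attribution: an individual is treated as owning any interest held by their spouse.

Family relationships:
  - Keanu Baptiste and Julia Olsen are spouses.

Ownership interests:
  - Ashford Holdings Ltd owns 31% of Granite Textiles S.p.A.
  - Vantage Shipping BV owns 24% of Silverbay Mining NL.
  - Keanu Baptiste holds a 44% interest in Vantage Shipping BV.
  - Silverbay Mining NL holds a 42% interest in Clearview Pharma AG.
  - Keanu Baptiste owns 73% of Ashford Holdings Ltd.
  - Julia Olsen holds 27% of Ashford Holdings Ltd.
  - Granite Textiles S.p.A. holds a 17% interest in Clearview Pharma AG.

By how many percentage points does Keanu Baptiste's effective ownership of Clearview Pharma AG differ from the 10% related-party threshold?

By spousal attribution (R3), Keanu Baptiste is treated as also owning Julia Olsen's interest in Ashford Holdings Ltd, giving 73% + 27% = 100%.
Chain via Ashford Holdings Ltd → Granite Textiles S.p.A. (R1): 100% × 31% × 17% = 5.27% of Clearview Pharma AG.
Chain via Vantage Shipping BV → Silverbay Mining NL (R1): 44% × 24% × 42% = 4.4352% of Clearview Pharma AG.
Aggregating (R2): 5.27% + 4.4352% = 9.7052%.
9.7052% falls short of the 10% threshold by 0.2948 percentage points.

0.2948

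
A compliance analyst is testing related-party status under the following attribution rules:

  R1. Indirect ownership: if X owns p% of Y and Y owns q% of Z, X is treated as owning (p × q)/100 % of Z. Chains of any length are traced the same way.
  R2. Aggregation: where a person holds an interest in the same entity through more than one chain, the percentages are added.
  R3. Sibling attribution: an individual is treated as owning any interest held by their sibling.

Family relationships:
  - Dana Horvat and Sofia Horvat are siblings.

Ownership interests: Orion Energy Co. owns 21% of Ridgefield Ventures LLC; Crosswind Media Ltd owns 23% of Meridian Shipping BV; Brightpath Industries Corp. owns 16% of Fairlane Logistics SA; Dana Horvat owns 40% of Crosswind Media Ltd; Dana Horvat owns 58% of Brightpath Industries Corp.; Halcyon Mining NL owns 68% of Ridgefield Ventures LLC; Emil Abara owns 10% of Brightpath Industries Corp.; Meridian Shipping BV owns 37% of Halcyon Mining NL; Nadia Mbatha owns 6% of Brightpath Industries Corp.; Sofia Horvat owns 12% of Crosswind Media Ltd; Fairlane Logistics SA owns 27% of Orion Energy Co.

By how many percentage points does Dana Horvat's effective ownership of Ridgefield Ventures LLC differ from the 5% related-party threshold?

By sibling attribution (R3), Dana Horvat is treated as also owning Sofia Horvat's interest in Crosswind Media Ltd, giving 40% + 12% = 52%.
Chain via Crosswind Media Ltd → Meridian Shipping BV → Halcyon Mining NL (R1): 52% × 23% × 37% × 68% = 3.009136% of Ridgefield Ventures LLC.
Chain via Brightpath Industries Corp. → Fairlane Logistics SA → Orion Energy Co. (R1): 58% × 16% × 27% × 21% = 0.526176% of Ridgefield Ventures LLC.
Aggregating (R2): 3.009136% + 0.526176% = 3.535312%.
3.535312% falls short of the 5% threshold by 1.464688 percentage points.

1.464688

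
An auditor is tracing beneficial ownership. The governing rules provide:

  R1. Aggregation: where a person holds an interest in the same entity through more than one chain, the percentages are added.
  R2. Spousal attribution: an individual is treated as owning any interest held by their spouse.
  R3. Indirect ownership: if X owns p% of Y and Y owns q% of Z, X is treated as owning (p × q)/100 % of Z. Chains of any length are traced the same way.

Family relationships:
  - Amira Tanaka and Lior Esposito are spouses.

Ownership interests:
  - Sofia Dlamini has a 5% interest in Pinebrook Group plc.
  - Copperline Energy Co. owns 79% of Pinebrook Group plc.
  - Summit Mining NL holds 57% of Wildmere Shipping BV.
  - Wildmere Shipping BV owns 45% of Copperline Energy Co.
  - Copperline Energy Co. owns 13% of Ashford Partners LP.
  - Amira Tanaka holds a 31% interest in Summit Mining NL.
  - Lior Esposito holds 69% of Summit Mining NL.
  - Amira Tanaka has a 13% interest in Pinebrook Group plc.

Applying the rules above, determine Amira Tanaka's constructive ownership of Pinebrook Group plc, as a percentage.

By spousal attribution (R2), Amira Tanaka is treated as also owning Lior Esposito's interest in Summit Mining NL, giving 31% + 69% = 100%.
Chain via Summit Mining NL → Wildmere Shipping BV → Copperline Energy Co. (R3): 100% × 57% × 45% × 79% = 20.2635% of Pinebrook Group plc.
Direct interest in Pinebrook Group plc: 13%.
Aggregating (R1): 20.2635% + 13% = 33.2635%.

33.2635%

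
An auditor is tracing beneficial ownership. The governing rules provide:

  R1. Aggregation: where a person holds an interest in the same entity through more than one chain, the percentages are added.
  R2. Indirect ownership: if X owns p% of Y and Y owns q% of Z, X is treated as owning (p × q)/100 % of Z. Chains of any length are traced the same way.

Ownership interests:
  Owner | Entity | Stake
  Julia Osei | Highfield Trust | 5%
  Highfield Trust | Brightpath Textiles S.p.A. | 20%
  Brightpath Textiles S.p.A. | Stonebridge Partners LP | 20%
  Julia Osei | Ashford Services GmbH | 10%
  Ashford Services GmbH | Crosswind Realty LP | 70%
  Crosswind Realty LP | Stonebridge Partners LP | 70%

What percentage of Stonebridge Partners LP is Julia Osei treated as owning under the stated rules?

5.1%

Chain via Highfield Trust → Brightpath Textiles S.p.A. (R2): 5% × 20% × 20% = 0.2% of Stonebridge Partners LP.
Chain via Ashford Services GmbH → Crosswind Realty LP (R2): 10% × 70% × 70% = 4.9% of Stonebridge Partners LP.
Aggregating (R1): 0.2% + 4.9% = 5.1%.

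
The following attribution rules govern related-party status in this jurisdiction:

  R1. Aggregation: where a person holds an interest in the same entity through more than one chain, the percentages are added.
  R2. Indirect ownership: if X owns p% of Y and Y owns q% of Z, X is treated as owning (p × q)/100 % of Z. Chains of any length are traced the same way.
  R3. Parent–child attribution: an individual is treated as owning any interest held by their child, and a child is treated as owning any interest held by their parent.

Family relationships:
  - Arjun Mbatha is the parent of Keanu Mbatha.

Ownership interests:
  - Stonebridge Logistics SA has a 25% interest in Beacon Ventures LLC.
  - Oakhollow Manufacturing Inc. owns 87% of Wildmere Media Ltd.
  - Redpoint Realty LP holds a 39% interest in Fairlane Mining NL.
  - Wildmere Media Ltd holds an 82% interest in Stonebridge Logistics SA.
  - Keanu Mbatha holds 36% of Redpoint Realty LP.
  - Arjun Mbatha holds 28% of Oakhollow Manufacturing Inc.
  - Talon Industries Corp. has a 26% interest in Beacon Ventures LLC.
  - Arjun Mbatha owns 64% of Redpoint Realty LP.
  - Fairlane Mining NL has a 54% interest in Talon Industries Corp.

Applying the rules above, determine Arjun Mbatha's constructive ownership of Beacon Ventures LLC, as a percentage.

By parent–child attribution (R3), Arjun Mbatha is treated as also owning Keanu Mbatha's interest in Redpoint Realty LP, giving 64% + 36% = 100%.
Chain via Oakhollow Manufacturing Inc. → Wildmere Media Ltd → Stonebridge Logistics SA (R2): 28% × 87% × 82% × 25% = 4.9938% of Beacon Ventures LLC.
Chain via Redpoint Realty LP → Fairlane Mining NL → Talon Industries Corp. (R2): 100% × 39% × 54% × 26% = 5.4756% of Beacon Ventures LLC.
Aggregating (R1): 4.9938% + 5.4756% = 10.4694%.

10.4694%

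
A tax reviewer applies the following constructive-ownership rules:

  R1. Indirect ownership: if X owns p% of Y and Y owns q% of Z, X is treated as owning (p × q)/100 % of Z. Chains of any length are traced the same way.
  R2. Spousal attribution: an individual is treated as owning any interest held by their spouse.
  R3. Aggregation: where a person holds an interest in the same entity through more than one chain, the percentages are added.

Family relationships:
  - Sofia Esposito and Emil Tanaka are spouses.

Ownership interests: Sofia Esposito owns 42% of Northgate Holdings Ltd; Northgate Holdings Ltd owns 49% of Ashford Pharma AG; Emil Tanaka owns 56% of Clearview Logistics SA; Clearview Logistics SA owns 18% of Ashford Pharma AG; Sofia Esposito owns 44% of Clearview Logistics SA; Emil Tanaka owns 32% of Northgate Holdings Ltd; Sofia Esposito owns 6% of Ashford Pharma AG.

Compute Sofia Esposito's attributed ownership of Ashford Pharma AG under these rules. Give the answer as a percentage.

By spousal attribution (R2), Sofia Esposito is treated as also owning Emil Tanaka's interest in Northgate Holdings Ltd, giving 42% + 32% = 74%.
By spousal attribution (R2), Sofia Esposito is treated as also owning Emil Tanaka's interest in Clearview Logistics SA, giving 44% + 56% = 100%.
Chain via Northgate Holdings Ltd (R1): 74% × 49% = 36.26% of Ashford Pharma AG.
Chain via Clearview Logistics SA (R1): 100% × 18% = 18% of Ashford Pharma AG.
Direct interest in Ashford Pharma AG: 6%.
Aggregating (R3): 36.26% + 18% + 6% = 60.26%.

60.26%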